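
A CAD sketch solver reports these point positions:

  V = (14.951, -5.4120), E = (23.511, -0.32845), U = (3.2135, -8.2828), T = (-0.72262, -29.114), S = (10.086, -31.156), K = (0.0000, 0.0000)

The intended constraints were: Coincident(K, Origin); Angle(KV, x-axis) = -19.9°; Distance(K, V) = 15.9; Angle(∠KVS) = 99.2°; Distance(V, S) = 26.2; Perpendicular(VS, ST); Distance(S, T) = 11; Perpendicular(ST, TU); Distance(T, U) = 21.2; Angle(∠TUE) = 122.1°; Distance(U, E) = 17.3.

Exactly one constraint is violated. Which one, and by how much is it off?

Distance(U, E) = 17.3 — off by 4.50.

K = (0.00, 0.00) ✓; KV at -19.90° ✓; |KV| = 15.90 ✓; ∠KVS = 99.20° ✓; |VS| = 26.20 ✓; ∠(VS, ST) = 90.00° ✓; |ST| = 11.00 ✓; ∠(ST, TU) = 90.00° ✓; |TU| = 21.20 ✓; ∠TUE = 122.1° ✓; |UE| = 21.80 ✗.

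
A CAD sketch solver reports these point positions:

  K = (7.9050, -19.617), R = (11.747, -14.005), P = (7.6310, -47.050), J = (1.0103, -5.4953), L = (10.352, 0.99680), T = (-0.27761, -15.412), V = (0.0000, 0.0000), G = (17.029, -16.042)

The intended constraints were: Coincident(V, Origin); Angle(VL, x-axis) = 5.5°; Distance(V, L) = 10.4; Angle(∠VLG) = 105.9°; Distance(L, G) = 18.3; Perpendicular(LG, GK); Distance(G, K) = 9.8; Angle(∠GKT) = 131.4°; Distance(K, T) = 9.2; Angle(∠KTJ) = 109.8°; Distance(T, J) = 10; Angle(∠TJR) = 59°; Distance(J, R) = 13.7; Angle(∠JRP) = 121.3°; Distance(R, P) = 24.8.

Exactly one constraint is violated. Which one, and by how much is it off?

Distance(R, P) = 24.8 — off by 8.50.

V = (0.00, 0.00) ✓; VL at 5.500° ✓; |VL| = 10.40 ✓; ∠VLG = 105.9° ✓; |LG| = 18.30 ✓; ∠(LG, GK) = 90.00° ✓; |GK| = 9.799 ✓; ∠GKT = 131.4° ✓; |KT| = 9.200 ✓; ∠KTJ = 109.8° ✓; |TJ| = 10.00 ✓; ∠TJR = 59.00° ✓; |JR| = 13.70 ✓; ∠JRP = 121.3° ✓; |RP| = 33.30 ✗.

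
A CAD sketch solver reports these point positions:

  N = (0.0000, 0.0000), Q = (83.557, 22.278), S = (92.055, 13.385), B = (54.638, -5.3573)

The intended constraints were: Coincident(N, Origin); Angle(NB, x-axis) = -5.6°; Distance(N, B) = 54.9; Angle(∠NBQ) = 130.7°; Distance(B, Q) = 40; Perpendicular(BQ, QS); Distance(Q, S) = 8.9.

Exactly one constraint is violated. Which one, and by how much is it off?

Distance(Q, S) = 8.9 — off by 3.40.

N = (0.00, 0.00) ✓; NB at -5.600° ✓; |NB| = 54.90 ✓; ∠NBQ = 130.7° ✓; |BQ| = 40.00 ✓; ∠(BQ, QS) = 90.00° ✓; |QS| = 12.30 ✗.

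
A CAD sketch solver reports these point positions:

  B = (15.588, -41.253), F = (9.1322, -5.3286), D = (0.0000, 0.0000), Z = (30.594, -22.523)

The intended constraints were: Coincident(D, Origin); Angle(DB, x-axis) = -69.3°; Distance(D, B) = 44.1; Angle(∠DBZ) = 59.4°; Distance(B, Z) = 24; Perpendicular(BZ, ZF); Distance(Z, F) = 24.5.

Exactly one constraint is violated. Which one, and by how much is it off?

Distance(Z, F) = 24.5 — off by 3.00.

D = (0.00, 0.00) ✓; DB at -69.30° ✓; |DB| = 44.10 ✓; ∠DBZ = 59.40° ✓; |BZ| = 24.00 ✓; ∠(BZ, ZF) = 90.00° ✓; |ZF| = 27.50 ✗.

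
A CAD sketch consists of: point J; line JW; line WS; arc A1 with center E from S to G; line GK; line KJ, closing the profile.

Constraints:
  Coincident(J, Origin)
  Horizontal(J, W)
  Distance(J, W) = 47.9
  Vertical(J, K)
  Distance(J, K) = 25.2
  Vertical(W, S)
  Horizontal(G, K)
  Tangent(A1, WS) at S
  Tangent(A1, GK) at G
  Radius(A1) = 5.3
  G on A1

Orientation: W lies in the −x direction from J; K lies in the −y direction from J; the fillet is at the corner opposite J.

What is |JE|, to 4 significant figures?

47.02

J and K share the same x with |JK| = 25.2 and K on the −y side, so K = (0.000, -25.20). The virtual corner opposite J is at (-47.90, -25.20). A1 meets WS tangentially, so ES is at right angles to WS and since A1 is tangent to GK there, EG ⟂ GK, with radius 5.3, so the center E sits 5.3 in from both sides at E = (-42.60, -19.90). Then |JE| = |E − J| = 47.02.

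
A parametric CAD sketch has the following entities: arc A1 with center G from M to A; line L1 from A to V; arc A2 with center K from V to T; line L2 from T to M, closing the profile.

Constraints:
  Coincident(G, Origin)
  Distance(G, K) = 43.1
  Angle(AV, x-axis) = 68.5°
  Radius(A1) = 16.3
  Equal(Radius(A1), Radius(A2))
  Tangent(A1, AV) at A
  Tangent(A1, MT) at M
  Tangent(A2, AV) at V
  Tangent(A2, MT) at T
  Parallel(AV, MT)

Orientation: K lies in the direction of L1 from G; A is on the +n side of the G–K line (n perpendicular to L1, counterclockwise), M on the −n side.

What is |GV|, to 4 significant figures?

46.08

The slot axis is L1's direction at 68.5°, so u = (cos 68.5°, sin 68.5°) = (0.3665, 0.9304) and n = (−sin 68.5°, cos 68.5°) = (-0.9304, 0.3665). G is at the origin and K lies 43.1 along u from G, so K = 43.1·u = (15.80, 40.10). Tangency of A1 to both parallel lines with radius 16.3 puts A and M at G ± 16.3·n: A = (-15.17, 5.974), M = (15.17, -5.974). Equal radii place V and T the same way about K: V = K + 16.3·n = (0.6304, 46.07), T = K − 16.3·n = (30.96, 34.13). Then |GV| = |V − G| = 46.08.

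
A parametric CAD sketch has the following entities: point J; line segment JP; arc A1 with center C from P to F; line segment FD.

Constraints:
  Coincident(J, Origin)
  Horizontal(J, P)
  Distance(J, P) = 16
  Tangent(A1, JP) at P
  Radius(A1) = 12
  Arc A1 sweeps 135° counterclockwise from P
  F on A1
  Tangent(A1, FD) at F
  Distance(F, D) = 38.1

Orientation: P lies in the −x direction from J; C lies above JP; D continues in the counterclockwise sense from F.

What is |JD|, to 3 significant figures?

58.6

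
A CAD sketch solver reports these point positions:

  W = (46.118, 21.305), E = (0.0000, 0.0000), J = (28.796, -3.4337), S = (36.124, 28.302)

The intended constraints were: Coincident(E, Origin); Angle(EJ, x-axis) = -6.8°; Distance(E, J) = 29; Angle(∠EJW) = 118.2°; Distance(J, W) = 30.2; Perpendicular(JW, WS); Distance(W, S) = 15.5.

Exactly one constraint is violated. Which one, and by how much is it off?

Distance(W, S) = 15.5 — off by 3.30.

E = (0.00, 0.00) ✓; EJ at -6.800° ✓; |EJ| = 29.00 ✓; ∠EJW = 118.2° ✓; |JW| = 30.20 ✓; ∠(JW, WS) = 90.00° ✓; |WS| = 12.20 ✗.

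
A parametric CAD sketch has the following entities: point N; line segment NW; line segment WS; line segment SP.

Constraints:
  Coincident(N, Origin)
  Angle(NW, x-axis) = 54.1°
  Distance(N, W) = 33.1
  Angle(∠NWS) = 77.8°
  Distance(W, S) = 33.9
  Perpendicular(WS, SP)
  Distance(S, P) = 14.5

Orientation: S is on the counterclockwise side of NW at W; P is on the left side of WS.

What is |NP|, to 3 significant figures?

32.3

∠NWS = 77.8°, so WS runs at 54.1° + (180° − 77.8°) = 156° from the x-axis; with |WS| = 33.9, S = W + 33.9·(cos 156°, sin 156°) = (-11.6, 40.4). The perpendicularity gives SP at right angles to WS; with |SP| = 14.5 on the left of WS, P = S + 14.5·(-0.402, -0.916) = (-17.5, 27.2). Then |NP| = |P − N| = 32.3.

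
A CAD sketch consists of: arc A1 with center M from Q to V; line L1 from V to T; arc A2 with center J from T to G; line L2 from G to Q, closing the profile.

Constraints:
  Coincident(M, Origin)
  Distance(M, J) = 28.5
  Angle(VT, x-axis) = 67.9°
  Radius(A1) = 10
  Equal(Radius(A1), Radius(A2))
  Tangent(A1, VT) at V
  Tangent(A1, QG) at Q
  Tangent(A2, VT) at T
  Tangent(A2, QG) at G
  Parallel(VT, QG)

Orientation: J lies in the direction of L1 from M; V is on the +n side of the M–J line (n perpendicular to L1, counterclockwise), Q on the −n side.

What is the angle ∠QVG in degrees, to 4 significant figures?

54.94°

Tangency of A1 to both parallel lines with radius 10.0 puts V and Q at M ± 10.0·n: V = (-9.265, 3.762), Q = (9.265, -3.762). Equal radii place T and G the same way about J: T = J + 10.0·n = (1.457, 30.17), G = J − 10.0·n = (19.99, 22.64). Then cos ∠QVG = VQ·VG / (|VQ||VG|), giving 54.94°.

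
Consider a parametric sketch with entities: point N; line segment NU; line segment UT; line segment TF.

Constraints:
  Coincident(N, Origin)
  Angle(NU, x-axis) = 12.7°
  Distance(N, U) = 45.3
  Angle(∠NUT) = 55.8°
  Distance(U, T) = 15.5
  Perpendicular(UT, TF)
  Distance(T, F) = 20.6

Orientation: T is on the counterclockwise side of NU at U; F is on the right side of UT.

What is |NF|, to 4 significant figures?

58.92

∠NUT = 55.8°, so UT runs at 12.7° + (180° − 55.8°) = 136.9° from the x-axis; with |UT| = 15.5, T = U + 15.5·(cos 136.9°, sin 136.9°) = (32.87, 20.55). UT ⟂ TF; with |TF| = 20.6 on the right of UT, F = T + 20.6·(0.6833, 0.7302) = (46.95, 35.59). Then |NF| = |F − N| = 58.92.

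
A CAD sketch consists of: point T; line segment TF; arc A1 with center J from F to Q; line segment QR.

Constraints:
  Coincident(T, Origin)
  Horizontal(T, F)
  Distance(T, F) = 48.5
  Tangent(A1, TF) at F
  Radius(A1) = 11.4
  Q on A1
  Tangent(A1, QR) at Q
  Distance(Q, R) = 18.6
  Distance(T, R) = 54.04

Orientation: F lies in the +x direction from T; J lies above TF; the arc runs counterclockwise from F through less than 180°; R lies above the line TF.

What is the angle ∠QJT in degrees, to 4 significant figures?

147.5°

Checks: |JF| = 11.40 ✓; |JQ| = 11.40 ✓; ∠(JQ, QR) = 90.00° ✓; |QR| = 18.60 ✓; |TR| = 54.04 ✓.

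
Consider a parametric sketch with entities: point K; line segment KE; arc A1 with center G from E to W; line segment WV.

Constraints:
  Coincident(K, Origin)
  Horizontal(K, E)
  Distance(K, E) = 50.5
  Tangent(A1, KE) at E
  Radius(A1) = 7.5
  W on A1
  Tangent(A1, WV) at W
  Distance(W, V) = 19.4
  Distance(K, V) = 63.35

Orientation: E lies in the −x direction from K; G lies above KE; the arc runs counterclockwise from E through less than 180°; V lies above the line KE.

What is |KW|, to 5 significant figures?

46.419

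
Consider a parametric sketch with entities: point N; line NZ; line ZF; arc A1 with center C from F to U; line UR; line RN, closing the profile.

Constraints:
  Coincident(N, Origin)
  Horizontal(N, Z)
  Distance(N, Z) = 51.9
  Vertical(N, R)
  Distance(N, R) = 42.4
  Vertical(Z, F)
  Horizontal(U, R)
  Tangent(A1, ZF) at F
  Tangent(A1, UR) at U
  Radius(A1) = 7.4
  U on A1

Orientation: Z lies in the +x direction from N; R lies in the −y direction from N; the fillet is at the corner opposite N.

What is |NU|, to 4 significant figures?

61.47

N is at the origin; NZ is horizontal with |NZ| = 51.9 and Z on the +x side, so Z = (51.90, 0.000). NR is vertical with |NR| = 42.4 and R on the −y side, so R = (0.000, -42.40). The virtual corner opposite N is at (51.90, -42.40). Tangency of A1 to ZF means the radius CF is perpendicular to ZF and tangency of A1 to UR means the radius CU is perpendicular to UR, with radius 7.4, so the center C sits 7.4 in from both sides at C = (44.50, -35.00). That places the tangent points at F = (51.90, -35.00) on ZF and U = (44.50, -42.40) on UR. Then |NU| = |U − N| = 61.47.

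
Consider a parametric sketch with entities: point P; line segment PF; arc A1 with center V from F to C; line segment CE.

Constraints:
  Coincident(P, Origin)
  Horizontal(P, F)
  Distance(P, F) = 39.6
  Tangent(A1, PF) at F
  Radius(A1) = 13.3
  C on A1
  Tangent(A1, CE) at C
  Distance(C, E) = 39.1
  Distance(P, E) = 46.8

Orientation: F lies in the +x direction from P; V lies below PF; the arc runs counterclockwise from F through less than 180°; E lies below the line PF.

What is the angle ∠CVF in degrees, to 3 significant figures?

68.8°

P is at the origin; P and F share the same y with |PF| = 39.6 and F on the +x side, so F = (39.6, 0.00). A1 meets PF tangentially, so VF is at right angles to PF, so V = F + (0, -13.3) = (39.6, -13.3). Since VC ⟂ CE (tangency), |VE| = √(13.3² + 39.1²) = 41.3 regardless of where C sits on A1. So E lies on both circle(P, 46.8) and circle(V, 41.3); the below-PF intersection is E = (13.1, -44.9). C is the foot of the tangent from E: C = (27.2, -8.49).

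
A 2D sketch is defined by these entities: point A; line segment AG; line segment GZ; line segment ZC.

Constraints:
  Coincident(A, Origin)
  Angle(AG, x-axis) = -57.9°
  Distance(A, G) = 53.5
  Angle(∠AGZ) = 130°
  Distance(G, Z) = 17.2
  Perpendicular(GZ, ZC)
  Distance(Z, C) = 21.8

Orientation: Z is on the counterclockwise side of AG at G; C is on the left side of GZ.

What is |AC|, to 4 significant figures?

55.04

A is at the origin; AG runs at -57.9° with length 53.5, so G = 53.5·(cos -57.9°, sin -57.9°) = (28.43, -45.32). ∠AGZ = 130.0°, so GZ runs at -57.9° + (180° − 130.0°) = -7.900° from the x-axis; with |GZ| = 17.2, Z = G + 17.2·(cos -7.900°, sin -7.900°) = (45.47, -47.69). GZ is perpendicular to ZC; with |ZC| = 21.8 on the left of GZ, C = Z + 21.8·(0.1374, 0.9905) = (48.46, -26.09). Then |AC| = |C − A| = 55.04.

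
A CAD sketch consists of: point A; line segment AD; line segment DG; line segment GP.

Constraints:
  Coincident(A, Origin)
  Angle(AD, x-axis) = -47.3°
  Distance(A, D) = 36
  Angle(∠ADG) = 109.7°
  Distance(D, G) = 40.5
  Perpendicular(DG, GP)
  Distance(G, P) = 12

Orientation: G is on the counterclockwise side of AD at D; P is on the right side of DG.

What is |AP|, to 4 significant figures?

69.83

A is at the origin; AD runs at -47.3° with length 36.0, so D = 36.0·(cos -47.3°, sin -47.3°) = (24.41, -26.46). ∠ADG = 109.7°, so DG runs at -47.3° + (180° − 109.7°) = 23.00° from the x-axis; with |DG| = 40.5, G = D + 40.5·(cos 23.00°, sin 23.00°) = (61.69, -10.63). DG ⟂ GP; with |GP| = 12.0 on the right of DG, P = G + 12.0·(0.3907, -0.9205) = (66.38, -21.68). Then |AP| = |P − A| = 69.83.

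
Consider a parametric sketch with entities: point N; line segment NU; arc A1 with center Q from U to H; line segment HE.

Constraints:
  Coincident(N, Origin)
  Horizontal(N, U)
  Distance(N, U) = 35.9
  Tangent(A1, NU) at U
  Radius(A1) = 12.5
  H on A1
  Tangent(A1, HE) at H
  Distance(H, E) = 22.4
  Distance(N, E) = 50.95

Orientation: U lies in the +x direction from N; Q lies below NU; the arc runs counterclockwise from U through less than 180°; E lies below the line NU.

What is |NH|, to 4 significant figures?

30.26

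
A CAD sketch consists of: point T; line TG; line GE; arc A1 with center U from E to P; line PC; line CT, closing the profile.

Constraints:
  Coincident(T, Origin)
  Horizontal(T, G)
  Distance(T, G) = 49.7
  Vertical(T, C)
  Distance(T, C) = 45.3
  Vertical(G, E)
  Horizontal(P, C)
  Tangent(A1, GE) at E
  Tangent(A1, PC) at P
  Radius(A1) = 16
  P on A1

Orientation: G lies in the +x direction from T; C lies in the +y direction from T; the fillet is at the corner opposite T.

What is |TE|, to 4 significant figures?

57.69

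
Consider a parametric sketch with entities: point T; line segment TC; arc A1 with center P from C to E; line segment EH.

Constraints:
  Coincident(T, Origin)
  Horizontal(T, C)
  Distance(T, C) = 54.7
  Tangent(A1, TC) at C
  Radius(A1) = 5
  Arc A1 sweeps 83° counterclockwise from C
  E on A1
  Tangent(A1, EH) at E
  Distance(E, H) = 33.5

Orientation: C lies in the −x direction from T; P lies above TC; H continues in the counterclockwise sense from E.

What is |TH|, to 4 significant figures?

59.17

T is at the origin; TC is horizontal with |TC| = 54.7 and C on the −x side, so C = (-54.70, 0.000). Tangency of A1 to TC means the radius PC is perpendicular to TC, so P = C + (0, 5) = (-54.70, 5.000). On A1, C sits at bearing -90° from P; an 83° counterclockwise sweep puts E at bearing -7°, so E = P + 5.0·(cos -7°, sin -7°) = (-49.74, 4.391). Tangency of A1 to EH means the radius PE is perpendicular to EH, so EH runs along (−sin -7°, cos -7°); with |EH| = 33.5, H = (-45.65, 37.64). Then |TH| = |H − T| = 59.17.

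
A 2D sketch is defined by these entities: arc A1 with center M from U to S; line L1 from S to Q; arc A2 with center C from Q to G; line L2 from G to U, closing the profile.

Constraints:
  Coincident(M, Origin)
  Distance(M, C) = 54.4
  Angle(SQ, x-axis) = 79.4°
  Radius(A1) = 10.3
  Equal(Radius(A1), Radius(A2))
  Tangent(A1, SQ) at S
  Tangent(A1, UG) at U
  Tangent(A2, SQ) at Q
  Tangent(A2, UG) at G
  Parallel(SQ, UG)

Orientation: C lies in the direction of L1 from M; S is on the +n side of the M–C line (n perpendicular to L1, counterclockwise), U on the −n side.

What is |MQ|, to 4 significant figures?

55.37

The slot axis is L1's direction at 79.4°, so u = (cos 79.4°, sin 79.4°) = (0.1840, 0.9829) and n = (−sin 79.4°, cos 79.4°) = (-0.9829, 0.1840). M is at the origin and C lies 54.4 along u from M, so C = 54.4·u = (10.01, 53.47). Tangency of A1 to both parallel lines with radius 10.3 puts S and U at M ± 10.3·n: S = (-10.12, 1.895), U = (10.12, -1.895). Equal radii place Q and G the same way about C: Q = C + 10.3·n = (-0.1173, 55.37), G = C − 10.3·n = (20.13, 51.58). Then |MQ| = |Q − M| = 55.37.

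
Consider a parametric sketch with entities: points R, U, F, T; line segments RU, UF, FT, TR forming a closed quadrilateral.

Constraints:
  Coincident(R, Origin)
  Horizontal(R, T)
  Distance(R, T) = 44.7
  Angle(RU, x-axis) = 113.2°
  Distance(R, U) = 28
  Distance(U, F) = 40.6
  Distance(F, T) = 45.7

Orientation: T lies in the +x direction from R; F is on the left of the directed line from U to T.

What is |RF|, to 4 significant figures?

49.37

Checks: |UF| = 40.60 ✓; |FT| = 45.70 ✓.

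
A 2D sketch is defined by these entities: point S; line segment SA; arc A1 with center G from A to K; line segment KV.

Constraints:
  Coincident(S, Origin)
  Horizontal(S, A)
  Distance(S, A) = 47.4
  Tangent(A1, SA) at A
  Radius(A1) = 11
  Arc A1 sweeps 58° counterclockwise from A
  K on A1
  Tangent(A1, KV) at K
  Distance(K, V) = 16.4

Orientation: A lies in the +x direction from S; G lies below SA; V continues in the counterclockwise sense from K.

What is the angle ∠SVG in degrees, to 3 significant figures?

123°

S is at the origin; SA is horizontal with |SA| = 47.4 and A on the +x side, so A = (47.4, 0.00). Tangency of A1 to SA means the radius GA is perpendicular to SA, so G = A + (0, -11) = (47.4, -11.0). On A1, A sits at bearing 90° from G; a 58° counterclockwise sweep puts K at bearing 148°, so K = G + 11.0·(cos 148°, sin 148°) = (38.1, -5.17). A1 meets KV tangentially, so GK is at right angles to KV, so KV runs along (−sin 148°, cos 148°); with |KV| = 16.4, V = (29.4, -19.1). Then cos ∠SVG = VS·VG / (|VS||VG|), giving 123°.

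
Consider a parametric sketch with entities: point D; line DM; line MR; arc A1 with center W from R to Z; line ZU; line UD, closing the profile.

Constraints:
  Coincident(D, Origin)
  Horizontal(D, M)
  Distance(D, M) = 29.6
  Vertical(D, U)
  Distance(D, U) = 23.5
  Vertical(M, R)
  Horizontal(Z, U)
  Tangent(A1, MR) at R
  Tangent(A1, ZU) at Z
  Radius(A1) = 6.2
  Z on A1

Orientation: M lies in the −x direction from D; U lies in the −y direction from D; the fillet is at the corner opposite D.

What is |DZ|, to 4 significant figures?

33.16

The virtual corner opposite D is at (-29.60, -23.50). Since A1 is tangent to MR there, WR ⟂ MR and since A1 is tangent to ZU there, WZ ⟂ ZU, with radius 6.2, so the center W sits 6.2 in from both sides at W = (-23.40, -17.30). That places the tangent points at R = (-29.60, -17.30) on MR and Z = (-23.40, -23.50) on ZU. Then |DZ| = |Z − D| = 33.16.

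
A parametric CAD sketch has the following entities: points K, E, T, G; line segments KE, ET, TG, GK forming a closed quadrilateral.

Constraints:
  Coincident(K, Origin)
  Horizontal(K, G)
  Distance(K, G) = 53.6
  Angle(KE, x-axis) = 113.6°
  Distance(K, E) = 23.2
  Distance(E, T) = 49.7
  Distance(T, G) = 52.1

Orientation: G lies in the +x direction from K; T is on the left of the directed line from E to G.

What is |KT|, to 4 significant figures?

57.91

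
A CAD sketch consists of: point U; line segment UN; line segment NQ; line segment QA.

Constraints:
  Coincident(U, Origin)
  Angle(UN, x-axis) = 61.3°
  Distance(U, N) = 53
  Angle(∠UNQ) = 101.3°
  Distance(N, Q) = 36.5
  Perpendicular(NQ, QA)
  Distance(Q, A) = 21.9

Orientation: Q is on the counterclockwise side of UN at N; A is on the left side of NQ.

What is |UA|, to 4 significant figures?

55.70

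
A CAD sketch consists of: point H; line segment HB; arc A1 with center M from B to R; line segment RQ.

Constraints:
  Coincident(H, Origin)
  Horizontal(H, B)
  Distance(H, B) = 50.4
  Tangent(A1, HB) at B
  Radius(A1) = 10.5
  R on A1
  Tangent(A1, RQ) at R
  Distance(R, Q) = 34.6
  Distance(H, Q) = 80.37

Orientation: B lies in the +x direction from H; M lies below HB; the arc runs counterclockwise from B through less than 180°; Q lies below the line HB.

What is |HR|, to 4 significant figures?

46.96

H is at the origin; H and B share the same y with |HB| = 50.4 and B on the +x side, so B = (50.40, 0.000). Since A1 is tangent to HB there, MB ⟂ HB, so M = B + (0, -10.5) = (50.40, -10.50). Since MR ⟂ RQ (tangency), |MQ| = √(10.5² + 34.6²) = 36.16 regardless of where R sits on A1. So Q lies on both circle(H, 80.37) and circle(M, 36.16); the below-HB intersection is Q = (68.72, -41.67). R is the foot of the tangent from Q: R = (43.28, -18.22).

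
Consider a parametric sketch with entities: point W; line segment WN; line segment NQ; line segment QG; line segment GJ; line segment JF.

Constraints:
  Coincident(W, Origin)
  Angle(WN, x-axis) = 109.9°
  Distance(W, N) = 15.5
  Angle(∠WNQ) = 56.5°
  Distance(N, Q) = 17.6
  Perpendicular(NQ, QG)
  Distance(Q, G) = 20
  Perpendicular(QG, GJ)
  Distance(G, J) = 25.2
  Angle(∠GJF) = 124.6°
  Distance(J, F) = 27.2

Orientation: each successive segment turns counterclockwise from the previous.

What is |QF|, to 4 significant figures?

40.72

W is at the origin; WN runs at 109.9° with length 15.5, so N = (-5.276, 14.57). ∠WNQ = 56.5° gives NQ at -126.6° from the x-axis; with |NQ| = 17.6, Q = (-15.77, 0.4449). The perpendicularity gives QG at right angles to NQ, so QG runs at -36.60°; with |QG| = 20.0, G = (0.2869, -11.48). QG ⟂ GJ, so GJ runs at 53.40°; with |GJ| = 25.2, J = (15.31, 8.751). ∠GJF = 124.6° gives JF at 108.8° from the x-axis; with |JF| = 27.2, F = (6.546, 34.50). Then |QF| = |F − Q| = 40.72.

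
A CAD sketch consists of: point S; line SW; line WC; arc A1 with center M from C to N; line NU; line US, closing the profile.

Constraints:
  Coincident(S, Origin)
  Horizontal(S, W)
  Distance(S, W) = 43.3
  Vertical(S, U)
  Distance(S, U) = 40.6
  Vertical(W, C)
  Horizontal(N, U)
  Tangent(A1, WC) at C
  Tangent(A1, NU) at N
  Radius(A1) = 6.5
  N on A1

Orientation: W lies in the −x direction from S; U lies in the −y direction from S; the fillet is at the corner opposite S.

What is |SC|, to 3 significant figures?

55.1

S is at the origin; SW is horizontal with |SW| = 43.3 and W on the −x side, so W = (-43.3, 0.00). SU is vertical with |SU| = 40.6 and U on the −y side, so U = (0.00, -40.6). The virtual corner opposite S is at (-43.3, -40.6). Since A1 is tangent to WC there, MC ⟂ WC and the tangent condition forces MN to be normal to NU, with radius 6.5, so the center M sits 6.5 in from both sides at M = (-36.8, -34.1). That places the tangent points at C = (-43.3, -34.1) on WC and N = (-36.8, -40.6) on NU. Then |SC| = |C − S| = 55.1.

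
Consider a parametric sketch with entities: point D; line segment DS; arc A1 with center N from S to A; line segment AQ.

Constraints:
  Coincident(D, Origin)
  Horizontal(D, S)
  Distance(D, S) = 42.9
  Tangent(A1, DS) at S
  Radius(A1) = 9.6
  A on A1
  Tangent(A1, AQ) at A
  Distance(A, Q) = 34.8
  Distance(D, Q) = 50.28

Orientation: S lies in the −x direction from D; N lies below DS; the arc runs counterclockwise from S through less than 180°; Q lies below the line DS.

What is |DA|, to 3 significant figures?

52.6

Checks: ∠(NS, SD) = 90.00° ✓; |NS| = 9.600 ✓; |NA| = 9.600 ✓; ∠(NA, AQ) = 90.00° ✓; |AQ| = 34.80 ✓; |DQ| = 50.28 ✓.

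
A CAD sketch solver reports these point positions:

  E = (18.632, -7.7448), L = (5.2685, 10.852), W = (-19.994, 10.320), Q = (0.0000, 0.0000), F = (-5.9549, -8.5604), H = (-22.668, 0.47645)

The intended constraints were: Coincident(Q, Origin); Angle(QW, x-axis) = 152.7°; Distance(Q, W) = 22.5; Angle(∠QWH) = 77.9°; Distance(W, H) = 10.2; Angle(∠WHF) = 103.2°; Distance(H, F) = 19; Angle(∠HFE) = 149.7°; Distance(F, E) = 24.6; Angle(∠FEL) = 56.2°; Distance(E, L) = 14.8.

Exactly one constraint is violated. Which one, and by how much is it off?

Distance(E, L) = 14.8 — off by 8.10.

Q = (0.00, 0.00) ✓; QW at 152.7° ✓; |QW| = 22.50 ✓; ∠QWH = 77.90° ✓; |WH| = 10.20 ✓; ∠WHF = 103.2° ✓; |HF| = 19.00 ✓; ∠HFE = 149.7° ✓; |FE| = 24.60 ✓; ∠FEL = 56.20° ✓; |EL| = 22.90 ✗.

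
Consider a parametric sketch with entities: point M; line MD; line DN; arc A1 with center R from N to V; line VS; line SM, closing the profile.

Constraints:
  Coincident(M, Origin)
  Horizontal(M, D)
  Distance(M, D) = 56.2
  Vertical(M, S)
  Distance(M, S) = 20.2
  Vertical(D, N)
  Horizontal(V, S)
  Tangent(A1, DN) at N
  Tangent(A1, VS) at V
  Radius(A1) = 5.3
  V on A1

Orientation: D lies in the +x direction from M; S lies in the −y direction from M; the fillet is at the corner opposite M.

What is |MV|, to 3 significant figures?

54.8

The virtual corner opposite M is at (56.2, -20.2). Tangency of A1 to DN means the radius RN is perpendicular to DN and the tangent condition forces RV to be normal to VS, with radius 5.3, so the center R sits 5.3 in from both sides at R = (50.9, -14.9). That places the tangent points at N = (56.2, -14.9) on DN and V = (50.9, -20.2) on VS. Then |MV| = |V − M| = 54.8.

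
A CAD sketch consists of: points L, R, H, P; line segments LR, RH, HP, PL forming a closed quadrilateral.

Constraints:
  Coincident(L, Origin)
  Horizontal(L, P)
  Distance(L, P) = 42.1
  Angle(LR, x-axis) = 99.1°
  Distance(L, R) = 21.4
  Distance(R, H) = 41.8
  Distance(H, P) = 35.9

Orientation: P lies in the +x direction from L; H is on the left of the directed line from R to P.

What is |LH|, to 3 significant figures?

50.4

Checks: L.y = 0.00, P.y = 0.00 ✓; |RH| = 41.80 ✓; |HP| = 35.90 ✓.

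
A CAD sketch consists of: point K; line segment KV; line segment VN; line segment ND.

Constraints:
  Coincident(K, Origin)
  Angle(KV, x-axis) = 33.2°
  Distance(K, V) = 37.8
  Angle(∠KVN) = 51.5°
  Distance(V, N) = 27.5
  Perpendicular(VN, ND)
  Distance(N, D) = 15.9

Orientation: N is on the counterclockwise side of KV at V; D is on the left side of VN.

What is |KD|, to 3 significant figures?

14.2

K is at the origin; KV runs at 33.2° with length 37.8, so V = 37.8·(cos 33.2°, sin 33.2°) = (31.6, 20.7). ∠KVN = 51.5°, so VN runs at 33.2° + (180° − 51.5°) = 162° from the x-axis; with |VN| = 27.5, N = V + 27.5·(cos 162°, sin 162°) = (5.52, 29.3). VN ⟂ ND; with |ND| = 15.9 on the left of VN, D = N + 15.9·(-0.314, -0.949) = (0.528, 14.2). Then |KD| = |D − K| = 14.2.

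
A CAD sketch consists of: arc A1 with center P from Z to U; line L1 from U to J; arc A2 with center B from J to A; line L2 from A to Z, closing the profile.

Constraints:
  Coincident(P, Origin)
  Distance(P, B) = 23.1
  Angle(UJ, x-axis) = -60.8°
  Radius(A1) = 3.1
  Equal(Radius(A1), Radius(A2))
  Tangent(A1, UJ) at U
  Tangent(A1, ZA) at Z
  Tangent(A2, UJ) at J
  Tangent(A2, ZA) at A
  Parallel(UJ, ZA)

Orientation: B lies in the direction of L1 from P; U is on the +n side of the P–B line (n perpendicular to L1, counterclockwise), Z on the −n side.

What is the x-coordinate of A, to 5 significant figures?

8.5635

The slot axis is L1's direction at -60.8°, so u = (cos -60.8°, sin -60.8°) = (0.48786, -0.87292) and n = (−sin -60.8°, cos -60.8°) = (0.87292, 0.48786). P is at the origin and B lies 23.1 along u from P, so B = 23.1·u = (11.270, -20.164). Tangency of A1 to both parallel lines with radius 3.1 puts U and Z at P ± 3.1·n: U = (2.7061, 1.5124), Z = (-2.7061, -1.5124). Equal radii place J and A the same way about B: J = B + 3.1·n = (13.976, -18.652), A = B − 3.1·n = (8.5635, -21.677). So A.x = 8.5635.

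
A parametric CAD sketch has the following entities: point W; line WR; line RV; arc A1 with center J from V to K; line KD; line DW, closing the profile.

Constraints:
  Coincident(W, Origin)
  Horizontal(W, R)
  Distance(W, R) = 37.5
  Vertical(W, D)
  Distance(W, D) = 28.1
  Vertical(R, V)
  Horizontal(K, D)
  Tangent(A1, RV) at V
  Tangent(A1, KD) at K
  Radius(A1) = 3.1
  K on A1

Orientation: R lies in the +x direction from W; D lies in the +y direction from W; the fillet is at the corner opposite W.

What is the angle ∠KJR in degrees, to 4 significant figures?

172.9°

W is at the origin; W and R share the same y with |WR| = 37.5 and R on the +x side, so R = (37.50, 0.000). WD is vertical with |WD| = 28.1 and D on the +y side, so D = (0.000, 28.10). The virtual corner opposite W is at (37.50, 28.10). Tangency of A1 to RV means the radius JV is perpendicular to RV and A1 meets KD tangentially, so JK is at right angles to KD, with radius 3.1, so the center J sits 3.1 in from both sides at J = (34.40, 25.00). That places the tangent points at V = (37.50, 25.00) on RV and K = (34.40, 28.10) on KD. Then cos ∠KJR = JK·JR / (|JK||JR|), giving 172.9°.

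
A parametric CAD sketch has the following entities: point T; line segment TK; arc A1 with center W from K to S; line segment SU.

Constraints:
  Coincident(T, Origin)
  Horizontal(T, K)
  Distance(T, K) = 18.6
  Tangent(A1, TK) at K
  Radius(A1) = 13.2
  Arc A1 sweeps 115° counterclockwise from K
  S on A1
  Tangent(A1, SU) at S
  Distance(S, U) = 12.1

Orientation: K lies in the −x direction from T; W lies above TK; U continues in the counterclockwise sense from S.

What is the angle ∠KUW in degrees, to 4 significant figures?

9.522°

T is at the origin; T and K share the same y with |TK| = 18.6 and K on the −x side, so K = (-18.60, 0.000). Since A1 is tangent to TK there, WK ⟂ TK, so W = K + (0, 13.2) = (-18.60, 13.20). On A1, K sits at bearing -90° from W; a 115° counterclockwise sweep puts S at bearing 25°, so S = W + 13.2·(cos 25°, sin 25°) = (-6.637, 18.78). A1 meets SU tangentially, so WS is at right angles to SU, so SU runs along (−sin 25°, cos 25°); with |SU| = 12.1, U = (-11.75, 29.74). Then cos ∠KUW = UK·UW / (|UK||UW|), giving 9.522°.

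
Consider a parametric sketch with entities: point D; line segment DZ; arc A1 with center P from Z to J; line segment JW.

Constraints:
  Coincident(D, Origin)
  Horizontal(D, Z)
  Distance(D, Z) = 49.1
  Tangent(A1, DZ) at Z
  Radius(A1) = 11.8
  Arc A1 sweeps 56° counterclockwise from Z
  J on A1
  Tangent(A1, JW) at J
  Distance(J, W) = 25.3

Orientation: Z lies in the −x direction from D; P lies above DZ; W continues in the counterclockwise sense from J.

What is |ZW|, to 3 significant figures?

35.5

D is at the origin; D and Z share the same y with |DZ| = 49.1 and Z on the −x side, so Z = (-49.1, 0.00). A1 meets DZ tangentially, so PZ is at right angles to DZ, so P = Z + (0, 11.8) = (-49.1, 11.8). On A1, Z sits at bearing -90° from P; a 56° counterclockwise sweep puts J at bearing -34°, so J = P + 11.8·(cos -34°, sin -34°) = (-39.3, 5.20). The tangent condition forces PJ to be normal to JW, so JW runs along (−sin -34°, cos -34°); with |JW| = 25.3, W = (-25.2, 26.2). Then |ZW| = |W − Z| = 35.5.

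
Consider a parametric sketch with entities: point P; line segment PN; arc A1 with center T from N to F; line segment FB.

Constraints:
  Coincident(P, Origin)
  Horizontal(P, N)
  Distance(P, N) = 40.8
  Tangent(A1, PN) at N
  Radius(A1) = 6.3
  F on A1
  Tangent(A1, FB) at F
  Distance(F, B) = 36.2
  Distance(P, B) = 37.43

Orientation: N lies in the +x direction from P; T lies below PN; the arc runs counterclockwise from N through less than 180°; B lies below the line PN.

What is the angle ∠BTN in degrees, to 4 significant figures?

138.2°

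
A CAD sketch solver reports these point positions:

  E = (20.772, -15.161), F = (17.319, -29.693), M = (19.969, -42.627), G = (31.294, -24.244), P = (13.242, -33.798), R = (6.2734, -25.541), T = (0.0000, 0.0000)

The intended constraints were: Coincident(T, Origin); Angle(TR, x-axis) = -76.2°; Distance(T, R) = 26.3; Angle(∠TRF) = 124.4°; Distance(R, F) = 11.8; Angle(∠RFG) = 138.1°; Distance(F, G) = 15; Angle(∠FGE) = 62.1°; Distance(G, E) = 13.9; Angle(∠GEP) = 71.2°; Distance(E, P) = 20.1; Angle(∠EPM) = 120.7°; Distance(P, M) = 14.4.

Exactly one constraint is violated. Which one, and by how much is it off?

Distance(P, M) = 14.4 — off by 3.30.

T = (0.00, 0.00) ✓; TR at -76.20° ✓; |TR| = 26.30 ✓; ∠TRF = 124.4° ✓; |RF| = 11.80 ✓; ∠RFG = 138.1° ✓; |FG| = 15.00 ✓; ∠FGE = 62.10° ✓; |GE| = 13.90 ✓; ∠GEP = 71.20° ✓; |EP| = 20.10 ✓; ∠EPM = 120.7° ✓; |PM| = 11.10 ✗.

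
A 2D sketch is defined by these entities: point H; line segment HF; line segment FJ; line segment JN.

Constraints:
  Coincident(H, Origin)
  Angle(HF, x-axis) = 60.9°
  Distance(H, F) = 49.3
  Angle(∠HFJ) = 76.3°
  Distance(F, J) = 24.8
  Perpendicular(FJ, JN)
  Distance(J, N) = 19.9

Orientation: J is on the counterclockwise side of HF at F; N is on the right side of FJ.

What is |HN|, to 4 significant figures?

69.06

H is at the origin; HF runs at 60.9° with length 49.3, so F = 49.3·(cos 60.9°, sin 60.9°) = (23.98, 43.08). ∠HFJ = 76.3°, so FJ runs at 60.9° + (180° − 76.3°) = 164.6° from the x-axis; with |FJ| = 24.8, J = F + 24.8·(cos 164.6°, sin 164.6°) = (0.06677, 49.66). FJ ⟂ JN; with |JN| = 19.9 on the right of FJ, N = J + 19.9·(0.2656, 0.9641) = (5.351, 68.85). Then |HN| = |N − H| = 69.06.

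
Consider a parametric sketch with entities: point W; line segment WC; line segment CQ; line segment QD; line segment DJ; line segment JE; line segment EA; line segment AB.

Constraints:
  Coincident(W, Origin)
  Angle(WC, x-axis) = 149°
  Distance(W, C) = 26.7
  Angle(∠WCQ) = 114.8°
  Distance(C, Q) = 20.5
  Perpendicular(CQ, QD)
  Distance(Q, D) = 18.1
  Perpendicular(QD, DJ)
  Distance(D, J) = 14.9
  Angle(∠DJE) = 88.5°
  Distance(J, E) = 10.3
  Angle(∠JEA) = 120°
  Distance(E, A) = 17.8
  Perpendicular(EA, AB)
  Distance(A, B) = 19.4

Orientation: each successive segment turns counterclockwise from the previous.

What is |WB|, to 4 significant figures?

42.70

W is at the origin; WC runs at 149.0° with length 26.7, so C = (-22.89, 13.75). ∠WCQ = 114.8° gives CQ at -145.8° from the x-axis; with |CQ| = 20.5, Q = (-39.84, 2.229). CQ ⟂ QD, so QD runs at -55.80°; with |QD| = 18.1, D = (-29.67, -12.74). QD ⟂ DJ, so DJ runs at 34.20°; with |DJ| = 14.9, J = (-17.34, -4.366). ∠DJE = 88.5° gives JE at 125.7° from the x-axis; with |JE| = 10.3, E = (-23.35, 3.998). ∠JEA = 120.0° gives EA at -174.3° from the x-axis; with |EA| = 17.8, A = (-41.07, 2.230). EA ⟂ AB, so AB runs at -84.30°; with |AB| = 19.4, B = (-39.14, -17.07). Then |WB| = |B − W| = 42.70.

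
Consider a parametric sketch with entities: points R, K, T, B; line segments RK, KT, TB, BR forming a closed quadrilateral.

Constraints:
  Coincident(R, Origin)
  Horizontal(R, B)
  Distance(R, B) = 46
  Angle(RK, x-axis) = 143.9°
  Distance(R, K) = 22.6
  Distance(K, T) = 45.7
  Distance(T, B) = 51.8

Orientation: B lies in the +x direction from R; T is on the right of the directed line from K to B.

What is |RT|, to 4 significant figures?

27.66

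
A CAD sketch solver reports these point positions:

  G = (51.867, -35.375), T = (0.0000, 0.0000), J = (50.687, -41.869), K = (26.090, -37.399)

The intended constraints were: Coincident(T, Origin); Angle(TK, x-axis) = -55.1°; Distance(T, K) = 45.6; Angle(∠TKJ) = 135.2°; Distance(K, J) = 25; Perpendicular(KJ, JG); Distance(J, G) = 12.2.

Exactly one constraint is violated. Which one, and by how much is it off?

Distance(J, G) = 12.2 — off by 5.60.

T = (0.00, 0.00) ✓; TK at -55.10° ✓; |TK| = 45.60 ✓; ∠TKJ = 135.2° ✓; |KJ| = 25.00 ✓; ∠(KJ, JG) = 90.00° ✓; |JG| = 6.600 ✗.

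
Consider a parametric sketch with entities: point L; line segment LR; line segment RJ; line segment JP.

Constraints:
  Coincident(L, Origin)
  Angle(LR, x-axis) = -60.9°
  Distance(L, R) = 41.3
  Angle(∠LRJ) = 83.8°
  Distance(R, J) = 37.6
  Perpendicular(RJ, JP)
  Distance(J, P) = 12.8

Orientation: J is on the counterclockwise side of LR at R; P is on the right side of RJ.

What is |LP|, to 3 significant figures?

63.2

L is at the origin; LR runs at -60.9° with length 41.3, so R = 41.3·(cos -60.9°, sin -60.9°) = (20.1, -36.1). ∠LRJ = 83.8°, so RJ runs at -60.9° + (180° − 83.8°) = 35.3° from the x-axis; with |RJ| = 37.6, J = R + 37.6·(cos 35.3°, sin 35.3°) = (50.8, -14.4). The perpendicularity gives JP at right angles to RJ; with |JP| = 12.8 on the right of RJ, P = J + 12.8·(0.578, -0.816) = (58.2, -24.8). Then |LP| = |P − L| = 63.2.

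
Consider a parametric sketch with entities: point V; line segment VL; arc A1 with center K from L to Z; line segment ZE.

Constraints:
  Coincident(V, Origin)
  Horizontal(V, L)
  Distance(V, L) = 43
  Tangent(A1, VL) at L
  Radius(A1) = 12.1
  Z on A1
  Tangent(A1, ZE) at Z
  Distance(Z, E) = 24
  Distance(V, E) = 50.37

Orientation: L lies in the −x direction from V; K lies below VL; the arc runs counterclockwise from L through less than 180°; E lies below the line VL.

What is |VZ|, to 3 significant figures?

55.4

Checks: |KZ| = 12.10 ✓; ∠(KZ, ZE) = 90.00° ✓; |ZE| = 24.00 ✓; |VE| = 50.37 ✓.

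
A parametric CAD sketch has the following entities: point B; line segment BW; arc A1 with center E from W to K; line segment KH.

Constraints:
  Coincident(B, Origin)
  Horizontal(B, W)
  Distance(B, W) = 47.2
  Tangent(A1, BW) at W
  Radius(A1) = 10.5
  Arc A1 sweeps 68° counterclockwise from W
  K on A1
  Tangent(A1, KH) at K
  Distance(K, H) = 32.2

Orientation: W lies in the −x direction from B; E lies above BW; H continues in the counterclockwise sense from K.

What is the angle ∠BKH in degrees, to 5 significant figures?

77.942°

B is at the origin; B and W share the same y with |BW| = 47.2 and W on the −x side, so W = (-47.200, 0.0000). A1 meets BW tangentially, so EW is at right angles to BW, so E = W + (0, 10.5) = (-47.200, 10.500). On A1, W sits at bearing -90° from E; a 68° counterclockwise sweep puts K at bearing -22°, so K = E + 10.5·(cos -22°, sin -22°) = (-37.465, 6.5666). Since A1 is tangent to KH there, EK ⟂ KH, so KH runs along (−sin -22°, cos -22°); with |KH| = 32.2, H = (-25.402, 36.422). Then cos ∠BKH = KB·KH / (|KB||KH|), giving 77.942°.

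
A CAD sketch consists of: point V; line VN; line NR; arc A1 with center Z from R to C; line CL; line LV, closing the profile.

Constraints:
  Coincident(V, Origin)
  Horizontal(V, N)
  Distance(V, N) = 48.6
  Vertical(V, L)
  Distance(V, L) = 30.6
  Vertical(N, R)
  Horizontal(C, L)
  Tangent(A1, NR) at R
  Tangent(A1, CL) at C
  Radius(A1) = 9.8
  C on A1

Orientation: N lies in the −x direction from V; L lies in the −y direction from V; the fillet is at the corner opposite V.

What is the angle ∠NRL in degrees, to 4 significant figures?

101.4°

V is at the origin; VN is horizontal with |VN| = 48.6 and N on the −x side, so N = (-48.60, 0.000). V and L share the same x with |VL| = 30.6 and L on the −y side, so L = (0.000, -30.60). The virtual corner opposite V is at (-48.60, -30.60). Since A1 is tangent to NR there, ZR ⟂ NR and A1 meets CL tangentially, so ZC is at right angles to CL, with radius 9.8, so the center Z sits 9.8 in from both sides at Z = (-38.80, -20.80). That places the tangent points at R = (-48.60, -20.80) on NR and C = (-38.80, -30.60) on CL. Then cos ∠NRL = RN·RL / (|RN||RL|), giving 101.4°.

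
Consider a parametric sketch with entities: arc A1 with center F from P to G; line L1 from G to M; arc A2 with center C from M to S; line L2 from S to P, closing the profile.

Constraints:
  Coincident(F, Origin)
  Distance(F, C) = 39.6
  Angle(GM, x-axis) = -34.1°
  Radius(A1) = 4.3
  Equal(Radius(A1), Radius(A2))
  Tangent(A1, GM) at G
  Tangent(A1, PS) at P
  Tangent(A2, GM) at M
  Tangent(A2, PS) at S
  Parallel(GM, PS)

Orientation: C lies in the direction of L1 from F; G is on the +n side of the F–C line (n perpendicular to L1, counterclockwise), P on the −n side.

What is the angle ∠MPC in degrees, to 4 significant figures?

6.056°

The slot axis is L1's direction at -34.1°, so u = (cos -34.1°, sin -34.1°) = (0.8281, -0.5606) and n = (−sin -34.1°, cos -34.1°) = (0.5606, 0.8281). F is at the origin and C lies 39.6 along u from F, so C = 39.6·u = (32.79, -22.20). Tangency of A1 to both parallel lines with radius 4.3 puts G and P at F ± 4.3·n: G = (2.411, 3.561), P = (-2.411, -3.561). Equal radii place M and S the same way about C: M = C + 4.3·n = (35.20, -18.64), S = C − 4.3·n = (30.38, -25.76). Then cos ∠MPC = PM·PC / (|PM||PC|), giving 6.056°.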